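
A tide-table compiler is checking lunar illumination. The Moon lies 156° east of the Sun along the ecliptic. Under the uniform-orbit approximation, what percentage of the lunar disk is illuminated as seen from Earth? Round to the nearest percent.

96%

f = (1 − cos 156°)/2 = (1 − (-0.914))/2 ≈ 0.957, i.e. 96%.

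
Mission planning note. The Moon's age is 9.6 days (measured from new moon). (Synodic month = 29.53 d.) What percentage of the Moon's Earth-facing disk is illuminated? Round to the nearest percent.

The Moon has covered 9.6/29.53 of its cycle, so θ ≈ 360° × 9.6/29.53 = 117.0°.
Illuminated fraction = (1 − cos 117.0°)/2 = (1 − (-0.455))/2 ≈ 0.727, so 73%.

73%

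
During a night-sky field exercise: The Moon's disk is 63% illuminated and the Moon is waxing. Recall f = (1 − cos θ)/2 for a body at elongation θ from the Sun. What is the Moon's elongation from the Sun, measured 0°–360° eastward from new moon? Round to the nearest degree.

105°

Invert f = (1 − cos θ)/2 to get cos θ = 1 − 2(0.63) = -0.260, hence θ₀ = arccos -0.260 = 105.1°.
The Moon is waxing (0°–180°), so θ = 105.1° directly.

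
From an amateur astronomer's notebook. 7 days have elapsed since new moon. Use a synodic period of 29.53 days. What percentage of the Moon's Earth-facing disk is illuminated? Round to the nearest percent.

Phase angle: θ = 360°·(7 d)/(29.53 d) = 85.3°.
With cos θ = 0.081, the lit fraction is (1 − 0.081)/2 ≈ 0.459, so 46%.

46%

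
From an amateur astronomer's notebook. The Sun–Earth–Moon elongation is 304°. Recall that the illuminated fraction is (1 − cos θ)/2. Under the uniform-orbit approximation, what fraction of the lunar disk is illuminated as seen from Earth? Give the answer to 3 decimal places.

0.220

f = (1 − cos 304°)/2 = (1 − 0.559)/2 ≈ 0.220.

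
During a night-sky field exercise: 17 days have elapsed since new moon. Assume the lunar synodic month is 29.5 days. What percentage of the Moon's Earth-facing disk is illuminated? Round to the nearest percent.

94%

Phase angle: θ = 360°·(17 d)/(29.5 d) = 207.5°.
With cos θ = (-0.887), the lit fraction is (1 − (-0.887))/2 ≈ 0.944, so 94%.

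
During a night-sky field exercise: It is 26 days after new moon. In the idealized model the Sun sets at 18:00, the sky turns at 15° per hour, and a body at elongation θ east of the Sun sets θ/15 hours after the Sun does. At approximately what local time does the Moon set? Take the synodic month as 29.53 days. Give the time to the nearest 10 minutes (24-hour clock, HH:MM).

15:10

The Moon has covered 26/29.53 of its cycle, so θ ≈ 360° × 26/29.53 = 317.0°.
At 15° of sky rotation per hour, 317.0° corresponds to a 21.13 h lag.
18:00 + 21.131 h ≈ 15:08 → 15:10 to the nearest ten minutes.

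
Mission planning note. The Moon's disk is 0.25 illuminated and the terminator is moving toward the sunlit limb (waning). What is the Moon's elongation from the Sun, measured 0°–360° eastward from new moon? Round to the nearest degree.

cos θ = 1 − 2f = 0.500, giving a principal value of 60.0°.
Since the Moon is past full (waning), take the reflex angle: θ = 360° − 60.0° = 300.0°.

300°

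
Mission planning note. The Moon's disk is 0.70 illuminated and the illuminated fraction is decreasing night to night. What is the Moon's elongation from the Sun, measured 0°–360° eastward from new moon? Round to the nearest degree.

cos θ = 1 − 2f = -0.400, giving a principal value of 113.6°.
A waning Moon lies in 180°–360°, so θ = 360° − 113.6° = 246.4°.

246°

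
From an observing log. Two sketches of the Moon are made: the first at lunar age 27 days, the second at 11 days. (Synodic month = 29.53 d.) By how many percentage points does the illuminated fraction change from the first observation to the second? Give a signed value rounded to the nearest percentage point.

θ₁ = 360° × 27/29.53 = 329.2°, f₁ = (1 − cos θ₁)/2 = 0.071.
θ₂ = 360° × 11/29.53 = 134.1°, f₂ = (1 − cos θ₂)/2 = 0.848.
Change = f₂ − f₁ = +0.777 → +78 percentage points.

+78 pp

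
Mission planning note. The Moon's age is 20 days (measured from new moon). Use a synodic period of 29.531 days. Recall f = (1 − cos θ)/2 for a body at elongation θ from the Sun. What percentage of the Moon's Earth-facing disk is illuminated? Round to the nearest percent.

The Moon has covered 20/29.531 of its cycle, so θ ≈ 360° × 20/29.531 = 243.8°.
With cos θ = (-0.441), the lit fraction is (1 − (-0.441))/2 ≈ 0.721, so 72%.

72%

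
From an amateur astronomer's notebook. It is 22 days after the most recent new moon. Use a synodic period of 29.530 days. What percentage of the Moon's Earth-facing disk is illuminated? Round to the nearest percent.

52%

The Moon has covered 22/29.530 of its cycle, so θ ≈ 360° × 22/29.530 = 268.2°.
With cos θ = (-0.031), the lit fraction is (1 − (-0.031))/2 ≈ 0.516, so 52%.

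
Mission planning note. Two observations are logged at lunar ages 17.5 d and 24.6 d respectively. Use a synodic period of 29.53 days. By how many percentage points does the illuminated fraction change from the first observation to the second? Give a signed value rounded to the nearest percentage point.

-67 percentage points

First observation: θ = 360°·17.5/29.53 = 213.3°, so f = 0.918.
Second observation: θ = 299.9°, f = 0.251.
Δf = 0.251 − 0.918 = -0.667, i.e. -67 pp.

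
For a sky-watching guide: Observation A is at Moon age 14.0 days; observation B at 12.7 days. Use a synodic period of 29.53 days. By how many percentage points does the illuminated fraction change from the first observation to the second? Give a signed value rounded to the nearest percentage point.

θ₁ = 360° × 14.0/29.53 = 170.7°, f₁ = (1 − cos θ₁)/2 = 0.993.
θ₂ = 360° × 12.7/29.53 = 154.8°, f₂ = (1 − cos θ₂)/2 = 0.953.
Change = f₂ − f₁ = -0.041 → -4 percentage points.

-4 percentage points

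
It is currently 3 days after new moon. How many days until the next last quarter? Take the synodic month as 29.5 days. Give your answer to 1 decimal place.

19.1 days

Last quarter is 0.75 of the way through the cycle: age 0.75 × 29.5 = 22.125 d.
That is 22.125 − 3 = 19.125 days ahead.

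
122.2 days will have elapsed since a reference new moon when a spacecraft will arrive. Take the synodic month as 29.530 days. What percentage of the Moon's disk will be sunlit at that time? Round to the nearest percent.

18%

122.2/29.530 = 4.138 lunations, so 4 complete cycles and 4.08 d into the next.
The Moon has covered 4.08/29.530 of its cycle, so θ ≈ 360° × 4.08/29.530 = 49.7°.
Illuminated fraction = (1 − cos 49.7°)/2 = (1 − 0.646)/2 ≈ 0.177, so 18%.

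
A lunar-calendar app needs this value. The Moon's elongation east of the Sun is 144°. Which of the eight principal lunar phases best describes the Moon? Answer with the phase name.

waxing gibbous

The waxing gibbous sector spans roughly 112°–158°; 144° falls inside it.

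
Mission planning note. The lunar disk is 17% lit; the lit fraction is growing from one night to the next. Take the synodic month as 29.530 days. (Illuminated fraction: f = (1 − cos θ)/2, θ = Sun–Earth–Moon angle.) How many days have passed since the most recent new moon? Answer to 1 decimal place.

4.0 days

From f = (1 − cos θ)/2: cos θ = 1 − 2×0.17 = 0.660; arccos → 48.7°.
Waxing ⇒ before full, so θ = 48.7°.
At 360°/29.530 d per day, 48.7° corresponds to 3.99 days.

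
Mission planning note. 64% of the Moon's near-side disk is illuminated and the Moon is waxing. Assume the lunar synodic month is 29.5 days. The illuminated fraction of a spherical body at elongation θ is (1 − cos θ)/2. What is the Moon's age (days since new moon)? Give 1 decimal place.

8.7 days

cos θ = 1 − 2f = -0.280, giving a principal value of 106.3°.
The Moon is waxing (0°–180°), so θ = 106.3° directly.
Age = 29.5 × 106.3°/360° ≈ 8.71 days.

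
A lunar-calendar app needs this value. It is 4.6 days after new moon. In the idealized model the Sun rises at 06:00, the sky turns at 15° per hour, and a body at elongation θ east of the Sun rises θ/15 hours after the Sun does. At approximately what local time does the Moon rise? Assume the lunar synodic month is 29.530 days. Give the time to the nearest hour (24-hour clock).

Elongation θ = 360° × 4.6/29.530 ≈ 56.1°.
The Moon trails the Sun by θ/15 = 56.1/15 ≈ 3.74 hours.
06:00 + 3.74 h ≈ 09:44 → 10:00 to the nearest hour.

10:00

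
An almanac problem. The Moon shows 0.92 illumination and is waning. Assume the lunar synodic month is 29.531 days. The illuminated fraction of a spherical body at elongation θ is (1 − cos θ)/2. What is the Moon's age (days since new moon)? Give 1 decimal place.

From f = (1 − cos θ)/2: cos θ = 1 − 2×0.92 = -0.840; arccos → 147.1°.
A waning Moon lies in 180°–360°, so θ = 360° − 147.1° = 212.9°.
At 360°/29.531 d per day, 212.9° corresponds to 17.46 days.

17.5 days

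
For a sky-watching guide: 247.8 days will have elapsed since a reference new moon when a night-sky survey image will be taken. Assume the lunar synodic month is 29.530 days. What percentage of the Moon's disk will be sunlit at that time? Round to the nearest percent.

89%

247.8 d spans 8 complete synodic months (8 × 29.530 = 236.24 d) plus 11.56 d.
The Moon has covered 11.56/29.530 of its cycle, so θ ≈ 360° × 11.56/29.530 = 140.9°.
With cos θ = (-0.776), the lit fraction is (1 − (-0.776))/2 ≈ 0.888, so 89%.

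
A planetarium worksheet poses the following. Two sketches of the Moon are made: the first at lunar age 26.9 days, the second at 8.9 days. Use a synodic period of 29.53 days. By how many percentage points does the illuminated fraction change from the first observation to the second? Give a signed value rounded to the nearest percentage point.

+58 percentage points

θ₁ = 360° × 26.9/29.53 = 327.9°, f₁ = (1 − cos θ₁)/2 = 0.076.
θ₂ = 360° × 8.9/29.53 = 108.5°, f₂ = (1 − cos θ₂)/2 = 0.659.
Change = f₂ − f₁ = +0.582 → +58 percentage points.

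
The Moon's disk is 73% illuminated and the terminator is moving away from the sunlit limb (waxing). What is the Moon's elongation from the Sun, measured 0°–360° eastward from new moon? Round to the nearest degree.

From f = (1 − cos θ)/2: cos θ = 1 − 2×0.73 = -0.460; arccos → 117.4°.
Before full moon the principal value applies: θ = 117.4°.

117°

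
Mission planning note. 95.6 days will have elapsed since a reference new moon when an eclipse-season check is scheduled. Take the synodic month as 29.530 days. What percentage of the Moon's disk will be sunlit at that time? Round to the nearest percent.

95.6/29.530 = 3.237 lunations, so 3 complete cycles and 7.01 d into the next.
Elongation θ = 360° × 7.01/29.530 ≈ 85.5°.
Illuminated fraction = (1 − cos 85.5°)/2 = (1 − 0.079)/2 ≈ 0.460, so 46%.

46%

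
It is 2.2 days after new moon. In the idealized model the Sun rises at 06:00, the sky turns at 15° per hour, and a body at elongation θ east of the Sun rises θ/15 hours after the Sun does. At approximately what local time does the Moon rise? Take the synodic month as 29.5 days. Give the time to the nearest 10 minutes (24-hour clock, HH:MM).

07:50

The Moon has covered 2.2/29.5 of its cycle, so θ ≈ 360° × 2.2/29.5 = 26.8°.
Delay after the Sun = 26.8° / (15°/h) ≈ 1.79 h.
06:00 + 1.790 h ≈ 07:47 → 07:50 to the nearest ten minutes.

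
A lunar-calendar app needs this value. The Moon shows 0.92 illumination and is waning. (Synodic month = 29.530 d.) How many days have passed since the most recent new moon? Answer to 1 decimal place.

17.5 days

cos θ = 1 − 2f = -0.840, giving a principal value of 147.1°.
A waning Moon lies in 180°–360°, so θ = 360° − 147.1° = 212.9°.
At 360°/29.530 d per day, 212.9° corresponds to 17.46 days.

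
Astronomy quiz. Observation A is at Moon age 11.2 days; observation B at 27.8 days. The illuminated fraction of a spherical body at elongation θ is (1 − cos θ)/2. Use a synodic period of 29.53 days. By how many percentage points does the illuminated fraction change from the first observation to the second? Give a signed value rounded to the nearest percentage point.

-83 percentage points

First observation: θ = 360°·11.2/29.53 = 136.5°, so f = 0.863.
Second observation: θ = 338.9°, f = 0.033.
Δf = 0.033 − 0.863 = -0.829, i.e. -83 pp.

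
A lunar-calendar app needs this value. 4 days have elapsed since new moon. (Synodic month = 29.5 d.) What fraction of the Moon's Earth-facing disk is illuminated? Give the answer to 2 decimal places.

The Moon has covered 4/29.5 of its cycle, so θ ≈ 360° × 4/29.5 = 48.8°.
With cos θ = 0.659, the lit fraction is (1 − 0.659)/2 ≈ 0.171.

0.17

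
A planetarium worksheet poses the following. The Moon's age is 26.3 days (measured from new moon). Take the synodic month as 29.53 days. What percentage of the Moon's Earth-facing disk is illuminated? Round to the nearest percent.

11%

The Moon has covered 26.3/29.53 of its cycle, so θ ≈ 360° × 26.3/29.53 = 320.6°.
With cos θ = 0.773, the lit fraction is (1 − 0.773)/2 ≈ 0.114, so 11%.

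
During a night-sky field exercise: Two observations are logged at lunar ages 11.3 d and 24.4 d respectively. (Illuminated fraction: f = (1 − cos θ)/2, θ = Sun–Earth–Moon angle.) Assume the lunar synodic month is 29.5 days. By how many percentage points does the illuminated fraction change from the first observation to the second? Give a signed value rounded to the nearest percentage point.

-60 pp

θ₁ = 360° × 11.3/29.5 = 137.9°, f₁ = (1 − cos θ₁)/2 = 0.871.
θ₂ = 360° × 24.4/29.5 = 297.8°, f₂ = (1 − cos θ₂)/2 = 0.267.
Change = f₂ − f₁ = -0.604 → -60 percentage points.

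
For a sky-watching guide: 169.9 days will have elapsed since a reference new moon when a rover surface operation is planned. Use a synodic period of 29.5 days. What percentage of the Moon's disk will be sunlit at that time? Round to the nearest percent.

169.9 d spans 5 complete synodic months (5 × 29.5 = 147.50 d) plus 22.40 d.
Elongation θ = 360° × 22.40/29.5 ≈ 273.4°.
Illuminated fraction = (1 − cos 273.4°)/2 = (1 − 0.059)/2 ≈ 0.471, so 47%.

47%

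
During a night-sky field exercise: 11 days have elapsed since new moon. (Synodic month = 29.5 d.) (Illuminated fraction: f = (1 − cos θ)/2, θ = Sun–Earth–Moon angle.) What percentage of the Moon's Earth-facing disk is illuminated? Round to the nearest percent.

Phase angle: θ = 360°·(11 d)/(29.5 d) = 134.2°.
Illuminated fraction = (1 − cos 134.2°)/2 = (1 − (-0.698))/2 ≈ 0.849, so 85%.

85%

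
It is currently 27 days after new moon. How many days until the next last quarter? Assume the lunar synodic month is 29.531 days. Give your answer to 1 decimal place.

24.7 days

Last quarter occurs at elongation 270°, i.e. at age 29.531 × 270/360 = 22.148 d.
This lunation's last quarter (22.148 d) has passed, so add one period: 51.679 − 27 = 24.679 days.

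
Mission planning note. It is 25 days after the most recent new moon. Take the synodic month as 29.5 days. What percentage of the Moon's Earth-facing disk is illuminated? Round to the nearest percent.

21%

Phase angle: θ = 360°·(25 d)/(29.5 d) = 305.1°.
cos 305.1° = 0.575, so f = (1 − 0.575)/2 = 0.213, so 21%.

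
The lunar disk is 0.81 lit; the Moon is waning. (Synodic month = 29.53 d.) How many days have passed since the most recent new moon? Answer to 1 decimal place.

19.0 days

Invert f = (1 − cos θ)/2 to get cos θ = 1 − 2(0.81) = -0.620, hence θ₀ = arccos -0.620 = 128.3°.
Since the Moon is past full (waning), take the reflex angle: θ = 360° − 128.3° = 231.7°.
Age = 29.53 × 231.7°/360° ≈ 19.00 days.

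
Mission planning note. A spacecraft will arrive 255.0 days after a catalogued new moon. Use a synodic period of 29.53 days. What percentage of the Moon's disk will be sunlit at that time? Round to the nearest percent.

83%

255.0/29.53 = 8.635 lunations, so 8 complete cycles and 18.76 d into the next.
The Moon has covered 18.76/29.53 of its cycle, so θ ≈ 360° × 18.76/29.53 = 228.7°.
With cos θ = (-0.660), the lit fraction is (1 − (-0.660))/2 ≈ 0.830, so 83%.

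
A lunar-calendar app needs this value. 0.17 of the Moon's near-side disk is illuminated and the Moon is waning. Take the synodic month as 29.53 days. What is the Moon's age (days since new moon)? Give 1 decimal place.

25.5 days

cos θ = 1 − 2f = 0.660, giving a principal value of 48.7°.
Waning ⇒ past full, so θ = 360° − 48.7° = 311.3°.
That fraction of the synodic month is 311.3/360 × 29.53 d ≈ 25.54 d.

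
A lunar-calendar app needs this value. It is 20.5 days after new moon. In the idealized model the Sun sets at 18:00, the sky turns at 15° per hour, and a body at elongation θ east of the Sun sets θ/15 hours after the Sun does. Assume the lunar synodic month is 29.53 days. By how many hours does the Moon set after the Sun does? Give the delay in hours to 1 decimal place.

Phase angle: θ = 360°·(20.5 d)/(29.53 d) = 249.9°.
Delay after the Sun = 249.9° / (15°/h) ≈ 16.66 h.
So the Moon sets 16.66 h after the Sun.

16.7 h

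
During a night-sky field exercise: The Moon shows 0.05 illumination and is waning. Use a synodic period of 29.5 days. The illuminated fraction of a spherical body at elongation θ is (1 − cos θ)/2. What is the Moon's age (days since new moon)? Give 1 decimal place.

27.4 days

From f = (1 − cos θ)/2: cos θ = 1 − 2×0.05 = 0.900; arccos → 25.8°.
Since the Moon is past full (waning), take the reflex angle: θ = 360° − 25.8° = 334.2°.
That fraction of the synodic month is 334.2/360 × 29.5 d ≈ 27.38 d.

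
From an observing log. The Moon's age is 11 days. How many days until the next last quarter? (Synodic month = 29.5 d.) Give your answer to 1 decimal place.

Last quarter is 0.75 of the way through the cycle: age 0.75 × 29.5 = 22.125 d.
So 11.125 days remain (22.125 − 11).

11.1 days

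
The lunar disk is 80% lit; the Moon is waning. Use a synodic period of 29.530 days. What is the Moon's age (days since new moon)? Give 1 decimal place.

19.1 days

Invert f = (1 − cos θ)/2 to get cos θ = 1 − 2(0.80) = -0.600, hence θ₀ = arccos -0.600 = 126.9°.
A waning Moon lies in 180°–360°, so θ = 360° − 126.9° = 233.1°.
Age = 29.530 × 233.1°/360° ≈ 19.12 days.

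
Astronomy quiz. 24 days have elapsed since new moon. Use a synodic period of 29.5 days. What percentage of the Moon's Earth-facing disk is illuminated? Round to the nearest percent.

Phase angle: θ = 360°·(24 d)/(29.5 d) = 292.9°.
cos 292.9° = 0.389, so f = (1 − 0.389)/2 = 0.306, so 31%.

31%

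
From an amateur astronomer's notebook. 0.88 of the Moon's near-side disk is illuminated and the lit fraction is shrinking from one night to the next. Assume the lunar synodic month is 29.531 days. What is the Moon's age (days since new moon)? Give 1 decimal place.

Invert f = (1 − cos θ)/2 to get cos θ = 1 − 2(0.88) = -0.760, hence θ₀ = arccos -0.760 = 139.5°.
Waning ⇒ past full, so θ = 360° − 139.5° = 220.5°.
That fraction of the synodic month is 220.5/360 × 29.531 d ≈ 18.09 d.

18.1 days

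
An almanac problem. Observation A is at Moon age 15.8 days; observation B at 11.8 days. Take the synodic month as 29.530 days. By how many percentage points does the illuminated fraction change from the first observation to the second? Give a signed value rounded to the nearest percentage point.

-8 pp

First observation: θ = 360°·15.8/29.530 = 192.6°, so f = 0.988.
Second observation: θ = 143.9°, f = 0.904.
Δf = 0.904 − 0.988 = -0.084, i.e. -8 pp.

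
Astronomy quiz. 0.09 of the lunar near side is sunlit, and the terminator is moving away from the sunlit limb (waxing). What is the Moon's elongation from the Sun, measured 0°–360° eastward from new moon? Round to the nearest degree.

35°

Invert f = (1 − cos θ)/2 to get cos θ = 1 − 2(0.09) = 0.820, hence θ₀ = arccos 0.820 = 34.9°.
The Moon is waxing (0°–180°), so θ = 34.9° directly.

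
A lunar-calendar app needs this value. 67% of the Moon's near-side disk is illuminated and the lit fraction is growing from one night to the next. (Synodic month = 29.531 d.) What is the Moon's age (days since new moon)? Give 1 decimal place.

Invert f = (1 − cos θ)/2 to get cos θ = 1 − 2(0.67) = -0.340, hence θ₀ = arccos -0.340 = 109.9°.
Waxing ⇒ before full, so θ = 109.9°.
Age = 29.531 × 109.9°/360° ≈ 9.01 days.

9.0 days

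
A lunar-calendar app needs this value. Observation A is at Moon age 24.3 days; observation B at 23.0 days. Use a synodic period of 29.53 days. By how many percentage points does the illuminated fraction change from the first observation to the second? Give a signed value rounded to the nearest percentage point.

θ₁ = 360° × 24.3/29.53 = 296.2°, f₁ = (1 − cos θ₁)/2 = 0.279.
θ₂ = 360° × 23.0/29.53 = 280.4°, f₂ = (1 − cos θ₂)/2 = 0.410.
Change = f₂ − f₁ = +0.131 → +13 percentage points.

+13 percentage points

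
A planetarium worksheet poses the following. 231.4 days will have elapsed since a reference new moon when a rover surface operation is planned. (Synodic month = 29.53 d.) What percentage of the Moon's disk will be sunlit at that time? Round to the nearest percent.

24%

231.4 d spans 7 complete synodic months (7 × 29.53 = 206.71 d) plus 24.69 d.
The Moon has covered 24.69/29.53 of its cycle, so θ ≈ 360° × 24.69/29.53 = 301.0°.
cos 301.0° = 0.515, so f = (1 − 0.515)/2 = 0.243, so 24%.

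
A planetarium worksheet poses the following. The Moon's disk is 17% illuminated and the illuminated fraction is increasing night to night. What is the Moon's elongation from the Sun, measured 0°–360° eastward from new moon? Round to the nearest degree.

From f = (1 − cos θ)/2: cos θ = 1 − 2×0.17 = 0.660; arccos → 48.7°.
Before full moon the principal value applies: θ = 48.7°.

49°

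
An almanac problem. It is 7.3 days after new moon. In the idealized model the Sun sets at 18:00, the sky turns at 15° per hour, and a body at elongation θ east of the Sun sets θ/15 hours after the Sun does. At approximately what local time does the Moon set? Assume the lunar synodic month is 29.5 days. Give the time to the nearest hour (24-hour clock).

Phase angle: θ = 360°·(7.3 d)/(29.5 d) = 89.1°.
Delay after the Sun = 89.1° / (15°/h) ≈ 5.94 h.
18:00 + 5.94 h ≈ 23:56 → 00:00 to the nearest hour.

00:00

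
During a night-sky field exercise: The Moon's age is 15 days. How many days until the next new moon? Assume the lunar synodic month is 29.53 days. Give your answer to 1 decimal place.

One full lunation from the last new moon is 29.53 d; remaining = 29.53 − 15 = 14.530 d.

14.5 days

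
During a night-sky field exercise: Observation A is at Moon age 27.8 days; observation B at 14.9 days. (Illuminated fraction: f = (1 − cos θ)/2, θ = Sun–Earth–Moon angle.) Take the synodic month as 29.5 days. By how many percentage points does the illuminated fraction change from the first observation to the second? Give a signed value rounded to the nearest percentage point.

+97 percentage points

First observation: θ = 360°·27.8/29.5 = 339.3°, so f = 0.032.
Second observation: θ = 181.8°, f = 1.000.
Δf = 1.000 − 0.032 = +0.967, i.e. +97 pp.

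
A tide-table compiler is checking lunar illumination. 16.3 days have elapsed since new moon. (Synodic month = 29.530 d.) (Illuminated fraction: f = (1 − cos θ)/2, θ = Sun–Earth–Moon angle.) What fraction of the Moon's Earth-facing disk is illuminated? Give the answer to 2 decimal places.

0.97

The Moon has covered 16.3/29.530 of its cycle, so θ ≈ 360° × 16.3/29.530 = 198.7°.
Illuminated fraction = (1 − cos 198.7°)/2 = (1 − (-0.947))/2 ≈ 0.974.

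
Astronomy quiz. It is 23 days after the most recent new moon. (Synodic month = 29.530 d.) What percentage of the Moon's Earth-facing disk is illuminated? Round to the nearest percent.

41%

Elongation θ = 360° × 23/29.530 ≈ 280.4°.
With cos θ = 0.180, the lit fraction is (1 − 0.180)/2 ≈ 0.410, so 41%.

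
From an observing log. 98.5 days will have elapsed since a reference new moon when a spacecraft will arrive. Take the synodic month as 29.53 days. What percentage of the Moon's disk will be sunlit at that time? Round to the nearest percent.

76%

Reduce mod P: 98.5 − 3×29.53 = 9.91 d into the current lunation.
The Moon has covered 9.91/29.53 of its cycle, so θ ≈ 360° × 9.91/29.53 = 120.8°.
cos 120.8° = (-0.512), so f = (1 − (-0.512))/2 = 0.756, so 76%.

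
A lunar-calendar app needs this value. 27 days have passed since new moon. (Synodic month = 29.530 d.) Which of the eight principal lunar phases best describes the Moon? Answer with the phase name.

At 27/29.530 of the cycle, θ ≈ 329° — the waning crescent range.

waning crescent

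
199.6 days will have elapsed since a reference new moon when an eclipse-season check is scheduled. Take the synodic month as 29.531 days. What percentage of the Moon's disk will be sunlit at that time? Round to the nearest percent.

47%

199.6 d spans 6 complete synodic months (6 × 29.531 = 177.19 d) plus 22.41 d.
Phase angle: θ = 360°·(22.41 d)/(29.531 d) = 273.2°.
Illuminated fraction = (1 − cos 273.2°)/2 = (1 − 0.057)/2 ≈ 0.472, so 47%.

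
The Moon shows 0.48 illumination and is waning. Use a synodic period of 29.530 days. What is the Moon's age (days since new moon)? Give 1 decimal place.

From f = (1 − cos θ)/2: cos θ = 1 − 2×0.48 = 0.040; arccos → 87.7°.
A waning Moon lies in 180°–360°, so θ = 360° − 87.7° = 272.3°.
That fraction of the synodic month is 272.3/360 × 29.530 d ≈ 22.34 d.

22.3 days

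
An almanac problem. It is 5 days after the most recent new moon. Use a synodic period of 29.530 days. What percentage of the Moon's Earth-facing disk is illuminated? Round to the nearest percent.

Elongation θ = 360° × 5/29.530 ≈ 61.0°.
Illuminated fraction = (1 − cos 61.0°)/2 = (1 − 0.485)/2 ≈ 0.257, so 26%.

26%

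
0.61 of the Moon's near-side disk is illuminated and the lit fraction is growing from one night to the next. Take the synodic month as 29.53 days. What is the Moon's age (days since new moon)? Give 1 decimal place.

Invert f = (1 − cos θ)/2 to get cos θ = 1 − 2(0.61) = -0.220, hence θ₀ = arccos -0.220 = 102.7°.
Waxing ⇒ before full, so θ = 102.7°.
At 360°/29.53 d per day, 102.7° corresponds to 8.42 days.

8.4 days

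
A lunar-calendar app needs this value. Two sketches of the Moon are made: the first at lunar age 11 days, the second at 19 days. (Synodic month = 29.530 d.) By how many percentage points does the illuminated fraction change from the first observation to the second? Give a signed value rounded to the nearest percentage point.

-4 percentage points

θ₁ = 360° × 11/29.530 = 134.1°, f₁ = (1 − cos θ₁)/2 = 0.848.
θ₂ = 360° × 19/29.530 = 231.6°, f₂ = (1 − cos θ₂)/2 = 0.810.
Change = f₂ − f₁ = -0.038 → -4 percentage points.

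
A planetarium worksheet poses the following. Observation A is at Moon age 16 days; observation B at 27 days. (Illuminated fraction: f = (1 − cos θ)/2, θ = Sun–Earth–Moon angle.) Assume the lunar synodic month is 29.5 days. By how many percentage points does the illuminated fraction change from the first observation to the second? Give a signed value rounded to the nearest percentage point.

-91 pp

θ₁ = 360° × 16/29.5 = 195.3°, f₁ = (1 − cos θ₁)/2 = 0.982.
θ₂ = 360° × 27/29.5 = 329.5°, f₂ = (1 − cos θ₂)/2 = 0.069.
Change = f₂ − f₁ = -0.913 → -91 percentage points.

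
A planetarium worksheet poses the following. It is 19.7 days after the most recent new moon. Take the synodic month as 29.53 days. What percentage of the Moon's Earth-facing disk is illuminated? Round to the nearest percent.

The Moon has covered 19.7/29.53 of its cycle, so θ ≈ 360° × 19.7/29.53 = 240.2°.
cos 240.2° = (-0.498), so f = (1 − (-0.498))/2 = 0.749, so 75%.

75%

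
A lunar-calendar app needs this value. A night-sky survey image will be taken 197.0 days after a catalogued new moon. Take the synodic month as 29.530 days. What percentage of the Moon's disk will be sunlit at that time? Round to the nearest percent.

197.0/29.530 = 6.671 lunations, so 6 complete cycles and 19.82 d into the next.
The Moon has covered 19.82/29.530 of its cycle, so θ ≈ 360° × 19.82/29.530 = 241.6°.
With cos θ = (-0.475), the lit fraction is (1 − (-0.475))/2 ≈ 0.738, so 74%.

74%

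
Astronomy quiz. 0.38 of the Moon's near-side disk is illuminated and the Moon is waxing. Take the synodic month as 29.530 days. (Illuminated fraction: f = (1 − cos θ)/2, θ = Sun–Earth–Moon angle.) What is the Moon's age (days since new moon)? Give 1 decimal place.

Invert f = (1 − cos θ)/2 to get cos θ = 1 − 2(0.38) = 0.240, hence θ₀ = arccos 0.240 = 76.1°.
The Moon is waxing (0°–180°), so θ = 76.1° directly.
Age = 29.530 × 76.1°/360° ≈ 6.24 days.

6.2 days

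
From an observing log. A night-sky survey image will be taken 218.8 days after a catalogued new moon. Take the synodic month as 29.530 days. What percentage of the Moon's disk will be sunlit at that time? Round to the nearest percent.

92%

Reduce mod P: 218.8 − 7×29.530 = 12.09 d into the current lunation.
Elongation θ = 360° × 12.09/29.530 ≈ 147.4°.
Illuminated fraction = (1 − cos 147.4°)/2 = (1 − (-0.842))/2 ≈ 0.921, so 92%.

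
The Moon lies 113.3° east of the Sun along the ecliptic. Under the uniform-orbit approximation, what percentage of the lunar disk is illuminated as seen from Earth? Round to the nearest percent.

f = (1 − cos 113.3°)/2 = (1 − (-0.396))/2 ≈ 0.698, i.e. 70%.

70%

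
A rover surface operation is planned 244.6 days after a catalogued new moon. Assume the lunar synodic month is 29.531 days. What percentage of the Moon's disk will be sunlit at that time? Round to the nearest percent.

Reduce mod P: 244.6 − 8×29.531 = 8.35 d into the current lunation.
Phase angle: θ = 360°·(8.35 d)/(29.531 d) = 101.8°.
Illuminated fraction = (1 − cos 101.8°)/2 = (1 − (-0.205))/2 ≈ 0.602, so 60%.

60%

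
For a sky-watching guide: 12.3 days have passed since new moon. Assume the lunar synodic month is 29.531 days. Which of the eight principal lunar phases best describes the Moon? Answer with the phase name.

At 12.3/29.531 of the cycle, θ ≈ 150° — the waxing gibbous range.

waxing gibbous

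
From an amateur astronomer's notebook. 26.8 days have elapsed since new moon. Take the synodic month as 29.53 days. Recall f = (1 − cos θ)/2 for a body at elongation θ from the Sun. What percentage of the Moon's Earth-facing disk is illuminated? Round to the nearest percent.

Elongation θ = 360° × 26.8/29.53 ≈ 326.7°.
With cos θ = 0.836, the lit fraction is (1 − 0.836)/2 ≈ 0.082, so 8%.

8%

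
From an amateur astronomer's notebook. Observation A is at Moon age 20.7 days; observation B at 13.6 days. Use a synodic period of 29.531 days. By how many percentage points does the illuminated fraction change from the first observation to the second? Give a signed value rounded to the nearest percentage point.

First observation: θ = 360°·20.7/29.531 = 252.3°, so f = 0.652.
Second observation: θ = 165.8°, f = 0.985.
Δf = 0.985 − 0.652 = +0.333, i.e. +33 pp.

+33 percentage points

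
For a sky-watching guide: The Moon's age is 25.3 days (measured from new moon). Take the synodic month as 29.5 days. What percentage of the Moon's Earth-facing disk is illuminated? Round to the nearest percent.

19%

Elongation θ = 360° × 25.3/29.5 ≈ 308.7°.
Illuminated fraction = (1 − cos 308.7°)/2 = (1 − 0.626)/2 ≈ 0.187, so 19%.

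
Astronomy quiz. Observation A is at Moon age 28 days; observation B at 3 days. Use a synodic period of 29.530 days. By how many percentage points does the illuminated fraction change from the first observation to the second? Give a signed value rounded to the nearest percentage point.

θ₁ = 360° × 28/29.530 = 341.3°, f₁ = (1 − cos θ₁)/2 = 0.026.
θ₂ = 360° × 3/29.530 = 36.6°, f₂ = (1 − cos θ₂)/2 = 0.098.
Change = f₂ − f₁ = +0.072 → +7 percentage points.

+7 percentage points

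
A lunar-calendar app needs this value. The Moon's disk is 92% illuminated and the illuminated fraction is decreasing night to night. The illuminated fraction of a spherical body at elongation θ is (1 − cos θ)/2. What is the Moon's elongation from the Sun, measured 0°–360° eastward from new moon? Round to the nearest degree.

cos θ = 1 − 2f = -0.840, giving a principal value of 147.1°.
Waning ⇒ past full, so θ = 360° − 147.1° = 212.9°.

213°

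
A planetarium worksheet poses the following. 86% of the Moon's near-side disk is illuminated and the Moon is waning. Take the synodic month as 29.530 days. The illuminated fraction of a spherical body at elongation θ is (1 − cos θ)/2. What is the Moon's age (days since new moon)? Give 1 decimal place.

cos θ = 1 − 2f = -0.720, giving a principal value of 136.1°.
Waning ⇒ past full, so θ = 360° − 136.1° = 223.9°.
Age = 29.530 × 223.9°/360° ≈ 18.37 days.

18.4 days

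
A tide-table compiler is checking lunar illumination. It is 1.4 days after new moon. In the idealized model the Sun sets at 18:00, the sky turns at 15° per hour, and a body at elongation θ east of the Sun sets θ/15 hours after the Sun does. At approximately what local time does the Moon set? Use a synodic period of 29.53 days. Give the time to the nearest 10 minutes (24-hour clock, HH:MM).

19:10

Elongation θ = 360° × 1.4/29.53 ≈ 17.1°.
At 15° of sky rotation per hour, 17.1° corresponds to a 1.14 h lag.
18:00 + 1.138 h ≈ 19:08 → 19:10 to the nearest ten minutes.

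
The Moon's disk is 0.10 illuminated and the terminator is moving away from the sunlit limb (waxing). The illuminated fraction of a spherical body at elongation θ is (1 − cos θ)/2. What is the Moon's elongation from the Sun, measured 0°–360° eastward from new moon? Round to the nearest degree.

37°

From f = (1 − cos θ)/2: cos θ = 1 − 2×0.10 = 0.800; arccos → 36.9°.
Before full moon the principal value applies: θ = 36.9°.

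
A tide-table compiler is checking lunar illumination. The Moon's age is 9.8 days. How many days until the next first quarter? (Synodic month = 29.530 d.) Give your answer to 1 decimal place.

27.1 days

First quarter occurs at elongation 90°, i.e. at age 29.530 × 90/360 = 7.383 d.
This lunation's first quarter (7.383 d) has passed, so add one period: 36.913 − 9.8 = 27.113 days.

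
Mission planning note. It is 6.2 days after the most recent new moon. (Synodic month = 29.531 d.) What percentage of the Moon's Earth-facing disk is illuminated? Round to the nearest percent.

The Moon has covered 6.2/29.531 of its cycle, so θ ≈ 360° × 6.2/29.531 = 75.6°.
cos 75.6° = 0.249, so f = (1 − 0.249)/2 = 0.375, so 38%.

38%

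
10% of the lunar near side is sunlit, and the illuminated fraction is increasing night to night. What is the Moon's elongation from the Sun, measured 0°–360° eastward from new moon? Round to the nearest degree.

From f = (1 − cos θ)/2: cos θ = 1 − 2×0.10 = 0.800; arccos → 36.9°.
Before full moon the principal value applies: θ = 36.9°.

37°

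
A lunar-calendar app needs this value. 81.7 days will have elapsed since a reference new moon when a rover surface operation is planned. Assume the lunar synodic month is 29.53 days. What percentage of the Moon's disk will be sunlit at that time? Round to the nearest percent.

45%

81.7/29.53 = 2.767 lunations, so 2 complete cycles and 22.64 d into the next.
Phase angle: θ = 360°·(22.64 d)/(29.53 d) = 276.0°.
cos 276.0° = 0.105, so f = (1 − 0.105)/2 = 0.448, so 45%.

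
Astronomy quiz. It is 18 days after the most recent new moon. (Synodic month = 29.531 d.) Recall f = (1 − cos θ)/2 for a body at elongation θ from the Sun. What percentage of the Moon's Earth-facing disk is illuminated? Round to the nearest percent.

89%

The Moon has covered 18/29.531 of its cycle, so θ ≈ 360° × 18/29.531 = 219.4°.
cos 219.4° = (-0.772), so f = (1 − (-0.772))/2 = 0.886, so 89%.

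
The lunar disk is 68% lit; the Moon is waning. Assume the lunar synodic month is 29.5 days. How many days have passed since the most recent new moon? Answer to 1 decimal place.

20.4 days

Invert f = (1 − cos θ)/2 to get cos θ = 1 − 2(0.68) = -0.360, hence θ₀ = arccos -0.360 = 111.1°.
Waning ⇒ past full, so θ = 360° − 111.1° = 248.9°.
That fraction of the synodic month is 248.9/360 × 29.5 d ≈ 20.40 d.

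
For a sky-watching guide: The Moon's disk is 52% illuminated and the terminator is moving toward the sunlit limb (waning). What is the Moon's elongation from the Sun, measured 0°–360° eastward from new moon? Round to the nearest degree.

268°

cos θ = 1 − 2f = -0.040, giving a principal value of 92.3°.
A waning Moon lies in 180°–360°, so θ = 360° − 92.3° = 267.7°.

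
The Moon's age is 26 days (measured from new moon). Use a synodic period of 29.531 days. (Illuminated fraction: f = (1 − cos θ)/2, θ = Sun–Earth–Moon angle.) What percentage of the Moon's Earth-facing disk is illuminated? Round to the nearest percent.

13%

The Moon has covered 26/29.531 of its cycle, so θ ≈ 360° × 26/29.531 = 317.0°.
Illuminated fraction = (1 − cos 317.0°)/2 = (1 − 0.731)/2 ≈ 0.135, so 13%.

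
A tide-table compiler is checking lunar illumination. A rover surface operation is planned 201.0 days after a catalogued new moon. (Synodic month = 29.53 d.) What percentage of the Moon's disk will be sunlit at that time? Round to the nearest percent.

33%

Reduce mod P: 201.0 − 6×29.53 = 23.82 d into the current lunation.
Phase angle: θ = 360°·(23.82 d)/(29.53 d) = 290.4°.
cos 290.4° = 0.348, so f = (1 − 0.348)/2 = 0.326, so 33%.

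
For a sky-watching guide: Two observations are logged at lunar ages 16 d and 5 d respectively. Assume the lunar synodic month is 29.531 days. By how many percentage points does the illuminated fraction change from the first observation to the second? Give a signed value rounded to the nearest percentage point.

θ₁ = 360° × 16/29.531 = 195.0°, f₁ = (1 − cos θ₁)/2 = 0.983.
θ₂ = 360° × 5/29.531 = 61.0°, f₂ = (1 − cos θ₂)/2 = 0.257.
Change = f₂ − f₁ = -0.726 → -73 percentage points.

-73 pp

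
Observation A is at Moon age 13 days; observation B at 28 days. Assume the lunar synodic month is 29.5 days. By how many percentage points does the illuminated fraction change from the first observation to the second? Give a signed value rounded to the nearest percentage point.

-94 pp

First observation: θ = 360°·13/29.5 = 158.6°, so f = 0.966.
Second observation: θ = 341.7°, f = 0.025.
Δf = 0.025 − 0.966 = -0.940, i.e. -94 pp.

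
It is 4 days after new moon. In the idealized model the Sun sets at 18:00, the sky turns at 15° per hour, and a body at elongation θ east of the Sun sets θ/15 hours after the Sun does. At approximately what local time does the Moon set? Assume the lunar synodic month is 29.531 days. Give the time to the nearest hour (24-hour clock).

21:00

The Moon has covered 4/29.531 of its cycle, so θ ≈ 360° × 4/29.531 = 48.8°.
At 15° of sky rotation per hour, 48.8° corresponds to a 3.25 h lag.
18:00 + 3.25 h ≈ 21:15 → 21:00 to the nearest hour.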